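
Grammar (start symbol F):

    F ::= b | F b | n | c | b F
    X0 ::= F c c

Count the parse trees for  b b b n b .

4

Parse trees for b b b n b:
  [F [F b [F b [F b [F n]]]] b]
  [F b [F [F b [F b [F n]]] b]]
  [F b [F b [F [F b [F n]] b]]]
  [F b [F b [F b [F [F n] b]]]]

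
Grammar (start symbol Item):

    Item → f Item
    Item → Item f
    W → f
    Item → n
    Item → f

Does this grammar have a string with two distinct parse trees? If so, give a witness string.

Witness: f f

Derivation 1: Item ⇒ f Item ⇒ f f
Derivation 2: Item ⇒ Item f ⇒ f f

Two distinct leftmost derivations for the same string.

Ambiguous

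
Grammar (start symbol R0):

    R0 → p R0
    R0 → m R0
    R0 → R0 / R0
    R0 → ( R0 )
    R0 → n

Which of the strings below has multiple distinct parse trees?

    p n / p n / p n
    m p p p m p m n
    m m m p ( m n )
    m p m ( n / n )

p n / p n / p n: 7 trees
m p p p m p m n: 1 tree
m m m p ( m n ): 1 tree
m p m ( n / n ): 1 tree

p n / p n / p n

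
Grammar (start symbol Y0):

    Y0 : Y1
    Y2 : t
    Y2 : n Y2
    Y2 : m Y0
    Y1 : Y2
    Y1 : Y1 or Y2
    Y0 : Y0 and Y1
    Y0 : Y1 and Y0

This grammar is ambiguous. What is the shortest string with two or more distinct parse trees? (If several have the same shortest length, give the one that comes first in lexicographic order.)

length 1: no string has ≥2 trees
length 2: no string has ≥2 trees
length 3: t and t has 2 parse trees

Two derivations of t and t:
  Y0 ⇒ Y0 and Y1 ⇒ Y1 and Y1 ⇒ Y2 and Y1 ⇒ t and Y1 ⇒ t and Y2 ⇒ t and t
  Y0 ⇒ Y1 and Y0 ⇒ Y2 and Y0 ⇒ t and Y0 ⇒ t and Y1 ⇒ t and Y2 ⇒ t and t

t and t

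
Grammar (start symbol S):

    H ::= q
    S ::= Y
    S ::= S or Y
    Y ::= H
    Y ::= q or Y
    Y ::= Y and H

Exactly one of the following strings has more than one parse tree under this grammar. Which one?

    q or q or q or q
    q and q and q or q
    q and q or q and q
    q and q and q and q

q or q or q or q: 8 trees
q and q and q or q: 1 tree
q and q or q and q: 1 tree
q and q and q and q: 1 tree

q or q or q or q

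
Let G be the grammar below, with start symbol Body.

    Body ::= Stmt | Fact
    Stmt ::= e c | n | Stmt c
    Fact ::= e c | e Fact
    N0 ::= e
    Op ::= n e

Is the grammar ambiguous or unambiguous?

Witness: e c

Derivation 1: Body ⇒ Stmt ⇒ e c
Derivation 2: Body ⇒ Fact ⇒ e c

Two distinct leftmost derivations for the same string.

Ambiguous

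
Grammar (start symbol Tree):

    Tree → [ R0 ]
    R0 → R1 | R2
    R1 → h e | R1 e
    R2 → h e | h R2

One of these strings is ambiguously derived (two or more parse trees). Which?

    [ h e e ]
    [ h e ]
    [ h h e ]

[ h e e ]: 1 tree
[ h e ]: 2 trees
[ h h e ]: 1 tree

[ h e ]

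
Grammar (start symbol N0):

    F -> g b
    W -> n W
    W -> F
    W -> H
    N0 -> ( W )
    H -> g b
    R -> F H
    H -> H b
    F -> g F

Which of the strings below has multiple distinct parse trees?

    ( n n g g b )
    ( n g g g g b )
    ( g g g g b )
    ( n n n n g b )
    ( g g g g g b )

( n n n n g b )

( n n g g b ): 1 tree
( n g g g g b ): 1 tree
( g g g g b ): 1 tree
( n n n n g b ): 2 trees
( g g g g g b ): 1 tree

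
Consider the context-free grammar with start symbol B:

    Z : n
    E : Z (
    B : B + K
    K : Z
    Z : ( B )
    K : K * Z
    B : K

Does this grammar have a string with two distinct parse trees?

Only B, K, Z are reachable from B; ignoring the rest: The grammar is stratified — B handles '+' (left-recursive), K handles '*', Z atoms. Each operator has a fixed associativity and precedence level, so every string has one parse.

Unambiguous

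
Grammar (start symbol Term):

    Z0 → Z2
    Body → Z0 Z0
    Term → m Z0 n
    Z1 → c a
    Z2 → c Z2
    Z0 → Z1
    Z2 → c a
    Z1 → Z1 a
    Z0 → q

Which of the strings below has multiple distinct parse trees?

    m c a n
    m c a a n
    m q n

m c a n: 2 trees
m c a a n: 1 tree
m q n: 1 tree

m c a n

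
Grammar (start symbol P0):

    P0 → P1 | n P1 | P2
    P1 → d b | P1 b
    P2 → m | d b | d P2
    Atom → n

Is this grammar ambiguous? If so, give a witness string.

Ambiguous

Witness: d b

Derivation 1: P0 ⇒ P1 ⇒ d b
Derivation 2: P0 ⇒ P2 ⇒ d b

Two distinct leftmost derivations for the same string.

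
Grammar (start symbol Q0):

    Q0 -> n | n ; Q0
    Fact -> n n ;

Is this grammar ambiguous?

Unambiguous

Only Q0 is reachable from Q0; ignoring the rest: The reachable grammar is A → atom sep A | atom. Each atom is followed by either the separator (recurse) or end-of-string (stop) — no choice point.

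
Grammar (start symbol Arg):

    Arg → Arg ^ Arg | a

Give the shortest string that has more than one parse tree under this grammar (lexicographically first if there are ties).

length 1: no string has ≥2 trees
length 3: no string has ≥2 trees
length 5: a ^ a ^ a has 2 parse trees

Two derivations of a ^ a ^ a:
  Arg ⇒ Arg ^ Arg ⇒ Arg ^ Arg ^ Arg ⇒ a ^ Arg ^ Arg ⇒ a ^ a ^ Arg ⇒ a ^ a ^ a
  Arg ⇒ Arg ^ Arg ⇒ a ^ Arg ⇒ a ^ Arg ^ Arg ⇒ a ^ a ^ Arg ⇒ a ^ a ^ a

a ^ a ^ a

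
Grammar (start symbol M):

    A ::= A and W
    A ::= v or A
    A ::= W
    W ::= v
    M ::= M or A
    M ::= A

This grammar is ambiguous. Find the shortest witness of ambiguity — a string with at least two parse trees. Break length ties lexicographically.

length 1: no string has ≥2 trees
length 3: v or v has 2 parse trees

Two derivations of v or v:
  M ⇒ M or A ⇒ A or A ⇒ W or A ⇒ v or A ⇒ v or W ⇒ v or v
  M ⇒ A ⇒ v or A ⇒ v or W ⇒ v or v

v or v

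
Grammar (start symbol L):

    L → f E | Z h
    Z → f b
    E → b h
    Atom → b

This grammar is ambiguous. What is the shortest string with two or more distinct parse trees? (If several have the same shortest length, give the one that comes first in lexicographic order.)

f b h

length 3: f b h has 2 parse trees

Two derivations of f b h:
  L ⇒ f E ⇒ f b h
  L ⇒ Z h ⇒ f b h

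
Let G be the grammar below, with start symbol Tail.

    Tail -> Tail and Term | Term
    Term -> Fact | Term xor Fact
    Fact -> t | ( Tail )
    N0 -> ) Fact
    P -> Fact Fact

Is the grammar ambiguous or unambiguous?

Only Tail, Term, Fact are reachable from Tail; ignoring the rest: The grammar is stratified — Tail handles 'and' (left-recursive), Term handles 'xor', Fact atoms. Each operator has a fixed associativity and precedence level, so every string has one parse.

Unambiguous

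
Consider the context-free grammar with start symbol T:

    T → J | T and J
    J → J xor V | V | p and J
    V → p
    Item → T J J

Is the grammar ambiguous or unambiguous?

Ambiguous

Witness: p and p

Derivation 1: T ⇒ J ⇒ p and J ⇒ p and V ⇒ p and p
Derivation 2: T ⇒ T and J ⇒ J and J ⇒ V and J ⇒ p and J ⇒ p and V ⇒ p and p

Two distinct leftmost derivations for the same string.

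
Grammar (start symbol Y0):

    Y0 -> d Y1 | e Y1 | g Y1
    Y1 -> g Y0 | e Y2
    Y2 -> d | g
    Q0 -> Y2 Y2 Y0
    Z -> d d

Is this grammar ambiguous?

Unambiguous

Only Y0, Y1, Y2 are reachable from Y0; ignoring the rest: Each reachable nonterminal has at most one production per leading terminal, and all productions are right-linear; the derivation is determined token-by-token.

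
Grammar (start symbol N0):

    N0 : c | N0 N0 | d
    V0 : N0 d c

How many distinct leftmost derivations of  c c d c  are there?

5

Parse trees for c c d c:
  [N0 [N0 c] [N0 [N0 c] [N0 [N0 d] [N0 c]]]]
  [N0 [N0 c] [N0 [N0 [N0 c] [N0 d]] [N0 c]]]
  [N0 [N0 [N0 c] [N0 c]] [N0 [N0 d] [N0 c]]]
  [N0 [N0 [N0 c] [N0 [N0 c] [N0 d]]] [N0 c]]
  [N0 [N0 [N0 [N0 c] [N0 c]] [N0 d]] [N0 c]]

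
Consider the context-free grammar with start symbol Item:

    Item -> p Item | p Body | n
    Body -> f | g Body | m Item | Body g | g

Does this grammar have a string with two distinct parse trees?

Witness: p g g

Derivation 1: Item ⇒ p Body ⇒ p g Body ⇒ p g g
Derivation 2: Item ⇒ p Body ⇒ p Body g ⇒ p g g

Two distinct leftmost derivations for the same string.

Ambiguous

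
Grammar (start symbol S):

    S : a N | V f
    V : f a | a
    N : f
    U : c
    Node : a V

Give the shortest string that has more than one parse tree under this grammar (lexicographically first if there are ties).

length 2: a f has 2 parse trees

Two derivations of a f:
  S ⇒ a N ⇒ a f
  S ⇒ V f ⇒ a f

a f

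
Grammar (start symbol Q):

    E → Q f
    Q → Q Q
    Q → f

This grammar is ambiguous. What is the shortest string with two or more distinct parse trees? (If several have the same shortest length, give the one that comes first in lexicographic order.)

f f f

length 1: no string has ≥2 trees
length 2: no string has ≥2 trees
length 3: f f f has 2 parse trees

Two derivations of f f f:
  Q ⇒ Q Q ⇒ Q Q Q ⇒ f Q Q ⇒ f f Q ⇒ f f f
  Q ⇒ Q Q ⇒ f Q ⇒ f Q Q ⇒ f f Q ⇒ f f f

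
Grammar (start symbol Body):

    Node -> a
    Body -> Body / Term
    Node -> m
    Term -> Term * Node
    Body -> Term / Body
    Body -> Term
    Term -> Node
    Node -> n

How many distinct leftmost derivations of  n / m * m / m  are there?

4

Parse trees for n / m * m / m:
  [Body [Body [Body [Term [Node n]]] / [Term [Term [Node m]] * [Node m]]] / [Term [Node m]]]
  [Body [Body [Term [Node n]] / [Body [Term [Term [Node m]] * [Node m]]]] / [Term [Node m]]]
  [Body [Term [Node n]] / [Body [Body [Term [Term [Node m]] * [Node m]]] / [Term [Node m]]]]
  [Body [Term [Node n]] / [Body [Term [Term [Node m]] * [Node m]] / [Body [Term [Node m]]]]]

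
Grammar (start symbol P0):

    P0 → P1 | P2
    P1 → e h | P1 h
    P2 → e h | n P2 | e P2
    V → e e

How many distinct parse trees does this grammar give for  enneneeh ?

Parse trees for enneneeh:
  [P0 [P2 e [P2 n [P2 n [P2 e [P2 n [P2 e [P2 e h]]]]]]]]

1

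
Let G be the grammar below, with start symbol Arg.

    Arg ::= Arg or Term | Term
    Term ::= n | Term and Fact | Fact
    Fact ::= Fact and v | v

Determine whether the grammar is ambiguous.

Ambiguous

Witness: v and v

Derivation 1: Arg ⇒ Term ⇒ Term and Fact ⇒ Fact and Fact ⇒ v and Fact ⇒ v and v
Derivation 2: Arg ⇒ Term ⇒ Fact ⇒ Fact and v ⇒ v and v

Two distinct leftmost derivations for the same string.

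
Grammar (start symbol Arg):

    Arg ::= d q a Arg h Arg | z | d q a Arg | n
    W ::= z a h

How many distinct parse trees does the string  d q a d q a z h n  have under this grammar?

Parse trees for d q a d q a z h n:
  [Arg d q a [Arg d q a [Arg z]] h [Arg n]]
  [Arg d q a [Arg d q a [Arg z] h [Arg n]]]

2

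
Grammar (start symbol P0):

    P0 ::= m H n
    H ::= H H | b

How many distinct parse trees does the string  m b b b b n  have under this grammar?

Parse trees for m b b b b n:
  [P0 m [H [H b] [H [H b] [H [H b] [H b]]]] n]
  [P0 m [H [H b] [H [H [H b] [H b]] [H b]]] n]
  [P0 m [H [H [H b] [H b]] [H [H b] [H b]]] n]
  [P0 m [H [H [H b] [H [H b] [H b]]] [H b]] n]
  [P0 m [H [H [H [H b] [H b]] [H b]] [H b]] n]

5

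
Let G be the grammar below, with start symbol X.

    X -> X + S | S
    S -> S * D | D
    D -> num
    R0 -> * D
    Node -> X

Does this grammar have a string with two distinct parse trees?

(R0, Node are unreachable from X, so their rules don't affect L(X).) The grammar is stratified — X handles '+' (left-recursive), S handles '*', D atoms. Each operator has a fixed associativity and precedence level, so every string has one parse.

Unambiguous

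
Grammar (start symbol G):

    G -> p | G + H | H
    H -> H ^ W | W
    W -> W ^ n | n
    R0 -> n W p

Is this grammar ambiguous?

Ambiguous

Witness: n ^ n

Derivation 1: G ⇒ H ⇒ H ^ W ⇒ W ^ W ⇒ n ^ W ⇒ n ^ n
Derivation 2: G ⇒ H ⇒ W ⇒ W ^ n ⇒ n ^ n

Two distinct leftmost derivations for the same string.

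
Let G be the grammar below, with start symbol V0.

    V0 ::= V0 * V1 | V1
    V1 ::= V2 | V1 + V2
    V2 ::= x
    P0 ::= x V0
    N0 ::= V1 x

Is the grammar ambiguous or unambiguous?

Unambiguous

(P0, N0 are unreachable from V0, so their rules don't affect L(V0).) This is a standard precedence ladder (V0 over V1 over V2), with each level left-recursive on its own operator ('*' at V0, '+' at V1). That structure is LR(1), hence unambiguous.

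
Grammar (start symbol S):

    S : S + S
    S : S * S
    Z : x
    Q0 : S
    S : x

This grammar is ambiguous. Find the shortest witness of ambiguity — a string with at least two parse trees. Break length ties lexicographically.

x * x * x

length 1: no string has ≥2 trees
length 3: no string has ≥2 trees
length 5: x * x * x has 2 parse trees

Two derivations of x * x * x:
  S ⇒ S * S ⇒ S * S * S ⇒ x * S * S ⇒ x * x * S ⇒ x * x * x
  S ⇒ S * S ⇒ x * S ⇒ x * S * S ⇒ x * x * S ⇒ x * x * x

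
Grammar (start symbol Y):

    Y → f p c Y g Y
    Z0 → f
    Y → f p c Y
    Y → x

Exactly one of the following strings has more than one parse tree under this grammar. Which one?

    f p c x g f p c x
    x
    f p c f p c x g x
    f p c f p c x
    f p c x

f p c f p c x g x

f p c x g f p c x: 1 tree
x: 1 tree
f p c f p c x g x: 2 trees
f p c f p c x: 1 tree
f p c x: 1 tree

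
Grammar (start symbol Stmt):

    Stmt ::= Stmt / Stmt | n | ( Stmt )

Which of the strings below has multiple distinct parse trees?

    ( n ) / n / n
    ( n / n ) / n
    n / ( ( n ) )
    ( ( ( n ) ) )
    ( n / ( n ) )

( n ) / n / n: 2 trees
( n / n ) / n: 1 tree
n / ( ( n ) ): 1 tree
( ( ( n ) ) ): 1 tree
( n / ( n ) ): 1 tree

( n ) / n / n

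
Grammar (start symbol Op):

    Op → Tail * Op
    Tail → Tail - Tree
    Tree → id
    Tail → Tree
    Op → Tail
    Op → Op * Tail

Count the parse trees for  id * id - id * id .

Parse trees for id * id - id * id:
  [Op [Tail [Tree id]] * [Op [Tail [Tail [Tree id]] - [Tree id]] * [Op [Tail [Tree id]]]]]
  [Op [Tail [Tree id]] * [Op [Op [Tail [Tail [Tree id]] - [Tree id]]] * [Tail [Tree id]]]]
  [Op [Op [Tail [Tree id]] * [Op [Tail [Tail [Tree id]] - [Tree id]]]] * [Tail [Tree id]]]
  [Op [Op [Op [Tail [Tree id]]] * [Tail [Tail [Tree id]] - [Tree id]]] * [Tail [Tree id]]]

4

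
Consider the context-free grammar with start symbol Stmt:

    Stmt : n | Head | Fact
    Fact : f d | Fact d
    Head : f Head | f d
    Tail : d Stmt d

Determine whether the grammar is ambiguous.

Witness: f d

Derivation 1: Stmt ⇒ Head ⇒ f d
Derivation 2: Stmt ⇒ Fact ⇒ f d

Two distinct leftmost derivations for the same string.

Ambiguous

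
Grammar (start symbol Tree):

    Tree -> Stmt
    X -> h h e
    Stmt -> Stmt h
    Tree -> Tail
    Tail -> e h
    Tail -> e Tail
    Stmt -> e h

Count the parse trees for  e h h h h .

1

Parse trees for e h h h h:
  [Tree [Stmt [Stmt [Stmt [Stmt e h] h] h] h]]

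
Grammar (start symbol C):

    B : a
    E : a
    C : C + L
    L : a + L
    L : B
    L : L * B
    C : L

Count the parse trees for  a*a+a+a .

Parse trees for a*a+a+a:
  [C [C [L [L [B a]] * [B a]]] + [L a + [L [B a]]]]
  [C [C [C [L [L [B a]] * [B a]]] + [L [B a]]] + [L [B a]]]

2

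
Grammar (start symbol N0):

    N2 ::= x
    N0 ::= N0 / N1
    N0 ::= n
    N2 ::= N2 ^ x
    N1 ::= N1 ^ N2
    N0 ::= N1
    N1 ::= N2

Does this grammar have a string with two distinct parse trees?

Ambiguous

Witness: x ^ x

Derivation 1: N0 ⇒ N1 ⇒ N1 ^ N2 ⇒ N2 ^ N2 ⇒ x ^ N2 ⇒ x ^ x
Derivation 2: N0 ⇒ N1 ⇒ N2 ⇒ N2 ^ x ⇒ x ^ x

Two distinct leftmost derivations for the same string.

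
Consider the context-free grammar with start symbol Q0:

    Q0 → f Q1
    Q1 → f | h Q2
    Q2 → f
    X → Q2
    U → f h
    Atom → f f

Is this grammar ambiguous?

Unambiguous

(X, U, Atom are unreachable from Q0, so their rules don't affect L(Q0).) The reachable rules are right-linear with at most one rule per (nonterminal, next-terminal) pair. Each input token forces the next rule, so parsing is deterministic.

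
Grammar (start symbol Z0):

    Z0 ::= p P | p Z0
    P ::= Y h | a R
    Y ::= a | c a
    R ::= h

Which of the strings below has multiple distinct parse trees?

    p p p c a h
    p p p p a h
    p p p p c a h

p p p p a h

p p p c a h: 1 tree
p p p p a h: 2 trees
p p p p c a h: 1 tree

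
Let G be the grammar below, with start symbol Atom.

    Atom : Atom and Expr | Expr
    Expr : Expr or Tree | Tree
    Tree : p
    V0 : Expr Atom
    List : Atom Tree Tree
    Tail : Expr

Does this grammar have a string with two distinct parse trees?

Only Atom, Expr, Tree are reachable from Atom; ignoring the rest: Atom → Atom and Expr | Expr  ;  Expr → Expr or Tree | Tree  — a left-associative chain with Tree at the bottom. Each string factors uniquely by precedence.

Unambiguous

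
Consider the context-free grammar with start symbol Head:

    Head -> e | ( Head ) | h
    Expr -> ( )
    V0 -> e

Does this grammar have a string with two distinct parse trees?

Unambiguous

Only Head is reachable from Head; ignoring the rest: L(Head) is { openⁿ atom closeⁿ : n ≥ 0 }. The bracket depth fixes n, and the derivation is forced at every step.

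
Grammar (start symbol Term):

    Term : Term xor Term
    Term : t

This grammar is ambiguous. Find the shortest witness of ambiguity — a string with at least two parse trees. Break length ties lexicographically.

length 1: no string has ≥2 trees
length 3: no string has ≥2 trees
length 5: t xor t xor t has 2 parse trees

Two derivations of t xor t xor t:
  Term ⇒ Term xor Term ⇒ Term xor Term xor Term ⇒ t xor Term xor Term ⇒ t xor t xor Term ⇒ t xor t xor t
  Term ⇒ Term xor Term ⇒ t xor Term ⇒ t xor Term xor Term ⇒ t xor t xor Term ⇒ t xor t xor t

t xor t xor t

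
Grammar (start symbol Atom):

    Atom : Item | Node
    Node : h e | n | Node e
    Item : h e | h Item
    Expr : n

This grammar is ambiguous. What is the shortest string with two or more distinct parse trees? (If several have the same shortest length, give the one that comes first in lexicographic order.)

h e

length 1: no string has ≥2 trees
length 2: h e has 2 parse trees

Two derivations of h e:
  Atom ⇒ Item ⇒ h e
  Atom ⇒ Node ⇒ h e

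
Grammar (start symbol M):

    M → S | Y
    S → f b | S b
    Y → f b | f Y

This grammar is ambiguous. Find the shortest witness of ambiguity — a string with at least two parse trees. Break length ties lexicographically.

f b

length 2: f b has 2 parse trees

Two derivations of f b:
  M ⇒ S ⇒ f b
  M ⇒ Y ⇒ f b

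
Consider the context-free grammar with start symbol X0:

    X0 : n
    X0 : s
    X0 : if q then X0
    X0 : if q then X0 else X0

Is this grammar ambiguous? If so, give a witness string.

Ambiguous

Witness: if q then if q then n else n

Derivation 1: X0 ⇒ if q then X0 ⇒ if q then if q then X0 else X0 ⇒ if q then if q then n else X0 ⇒ if q then if q then n else n
Derivation 2: X0 ⇒ if q then X0 else X0 ⇒ if q then if q then X0 else X0 ⇒ if q then if q then n else X0 ⇒ if q then if q then n else n

Two distinct leftmost derivations for the same string.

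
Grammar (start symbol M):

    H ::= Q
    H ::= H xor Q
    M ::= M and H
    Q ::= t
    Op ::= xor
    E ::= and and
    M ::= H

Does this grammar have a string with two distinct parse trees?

(Op, E are unreachable from M, so their rules don't affect L(M).) M → M and H | H  ;  H → H xor Q | Q  — a left-associative chain with Q at the bottom. Each string factors uniquely by precedence.

Unambiguous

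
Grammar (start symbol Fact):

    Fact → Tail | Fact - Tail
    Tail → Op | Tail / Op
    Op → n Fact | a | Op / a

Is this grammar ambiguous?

Ambiguous

Witness: a / a

Derivation 1: Fact ⇒ Tail ⇒ Op ⇒ Op / a ⇒ a / a
Derivation 2: Fact ⇒ Tail ⇒ Tail / Op ⇒ Op / Op ⇒ a / Op ⇒ a / a

Two distinct leftmost derivations for the same string.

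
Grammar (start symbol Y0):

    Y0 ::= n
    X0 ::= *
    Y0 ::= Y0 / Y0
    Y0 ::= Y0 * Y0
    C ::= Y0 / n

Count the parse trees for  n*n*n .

Parse trees for n*n*n:
  [Y0 [Y0 n] * [Y0 [Y0 n] * [Y0 n]]]
  [Y0 [Y0 [Y0 n] * [Y0 n]] * [Y0 n]]

2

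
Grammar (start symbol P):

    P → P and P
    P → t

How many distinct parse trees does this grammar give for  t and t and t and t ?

5

Parse trees for t and t and t and t:
  [P [P t] and [P [P t] and [P [P t] and [P t]]]]
  [P [P t] and [P [P [P t] and [P t]] and [P t]]]
  [P [P [P t] and [P t]] and [P [P t] and [P t]]]
  [P [P [P t] and [P [P t] and [P t]]] and [P t]]
  [P [P [P [P t] and [P t]] and [P t]] and [P t]]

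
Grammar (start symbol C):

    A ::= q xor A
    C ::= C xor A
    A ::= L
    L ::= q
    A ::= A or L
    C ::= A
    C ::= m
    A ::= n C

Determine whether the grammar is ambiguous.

Ambiguous

Witness: q xor q

Derivation 1: C ⇒ C xor A ⇒ A xor A ⇒ L xor A ⇒ q xor A ⇒ q xor L ⇒ q xor q
Derivation 2: C ⇒ A ⇒ q xor A ⇒ q xor L ⇒ q xor q

Two distinct leftmost derivations for the same string.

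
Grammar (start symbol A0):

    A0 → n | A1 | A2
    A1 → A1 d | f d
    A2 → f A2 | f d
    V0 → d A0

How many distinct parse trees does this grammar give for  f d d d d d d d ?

Parse trees for f d d d d d d d:
  [A0 [A1 [A1 [A1 [A1 [A1 [A1 [A1 f d] d] d] d] d] d] d]]

1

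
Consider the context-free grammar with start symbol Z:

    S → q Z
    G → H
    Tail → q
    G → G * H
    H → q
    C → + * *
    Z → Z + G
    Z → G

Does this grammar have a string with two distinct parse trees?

(S, C, Tail are unreachable from Z, so their rules don't affect L(Z).) This is a standard precedence ladder (Z over G over H), with each level left-recursive on its own operator ('+' at Z, '*' at G). That structure is LR(1), hence unambiguous.

Unambiguous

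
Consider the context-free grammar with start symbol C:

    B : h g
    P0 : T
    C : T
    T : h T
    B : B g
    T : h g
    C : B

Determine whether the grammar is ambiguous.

Ambiguous

Witness: h g

Derivation 1: C ⇒ T ⇒ h g
Derivation 2: C ⇒ B ⇒ h g

Two distinct leftmost derivations for the same string.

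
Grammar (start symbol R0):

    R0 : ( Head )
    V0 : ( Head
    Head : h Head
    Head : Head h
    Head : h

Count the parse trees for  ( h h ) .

2

Parse trees for ( h h ):
  [R0 ( [Head h [Head h]] )]
  [R0 ( [Head [Head h] h] )]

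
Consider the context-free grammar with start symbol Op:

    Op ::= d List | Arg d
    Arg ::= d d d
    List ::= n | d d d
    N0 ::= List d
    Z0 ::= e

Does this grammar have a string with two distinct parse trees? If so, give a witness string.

Witness: d d d d

Derivation 1: Op ⇒ d List ⇒ d d d d
Derivation 2: Op ⇒ Arg d ⇒ d d d d

Two distinct leftmost derivations for the same string.

Ambiguous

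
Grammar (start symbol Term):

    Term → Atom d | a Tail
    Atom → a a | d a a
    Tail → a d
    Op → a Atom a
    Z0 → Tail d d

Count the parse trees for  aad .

2

Parse trees for aad:
  [Term [Atom a a] d]
  [Term a [Tail a d]]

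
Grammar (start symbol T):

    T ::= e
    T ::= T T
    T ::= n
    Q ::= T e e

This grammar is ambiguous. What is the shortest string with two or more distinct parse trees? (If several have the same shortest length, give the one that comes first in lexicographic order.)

length 1: no string has ≥2 trees
length 2: no string has ≥2 trees
length 3: e e e has 2 parse trees

Two derivations of e e e:
  T ⇒ T T ⇒ e T ⇒ e T T ⇒ e e T ⇒ e e e
  T ⇒ T T ⇒ T T T ⇒ e T T ⇒ e e T ⇒ e e e

e e e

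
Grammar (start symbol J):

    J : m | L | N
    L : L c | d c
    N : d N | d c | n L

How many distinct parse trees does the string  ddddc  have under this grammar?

1

Parse trees for ddddc:
  [J [N d [N d [N d [N d c]]]]]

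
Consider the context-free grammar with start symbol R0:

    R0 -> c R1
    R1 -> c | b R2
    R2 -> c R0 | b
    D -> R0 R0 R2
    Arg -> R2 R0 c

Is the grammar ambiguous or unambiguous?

Unambiguous

(D, Arg are unreachable from R0, so their rules don't affect L(R0).) Each reachable nonterminal has at most one production per leading terminal, and all productions are right-linear; the derivation is determined token-by-token.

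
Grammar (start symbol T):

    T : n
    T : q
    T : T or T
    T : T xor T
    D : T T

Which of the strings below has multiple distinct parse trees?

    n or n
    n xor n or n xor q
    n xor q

n xor n or n xor q

n or n: 1 tree
n xor n or n xor q: 5 trees
n xor q: 1 tree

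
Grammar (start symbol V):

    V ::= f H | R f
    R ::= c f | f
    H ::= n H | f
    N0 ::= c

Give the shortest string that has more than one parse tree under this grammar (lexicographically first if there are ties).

f f

length 2: f f has 2 parse trees

Two derivations of f f:
  V ⇒ f H ⇒ f f
  V ⇒ R f ⇒ f f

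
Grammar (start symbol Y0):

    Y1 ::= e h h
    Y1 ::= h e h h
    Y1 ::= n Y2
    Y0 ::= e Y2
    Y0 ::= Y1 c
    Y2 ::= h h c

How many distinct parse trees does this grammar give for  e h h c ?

2

Parse trees for e h h c:
  [Y0 e [Y2 h h c]]
  [Y0 [Y1 e h h] c]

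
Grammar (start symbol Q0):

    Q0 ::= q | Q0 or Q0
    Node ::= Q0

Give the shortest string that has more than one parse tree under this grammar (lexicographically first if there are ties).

q or q or q

length 1: no string has ≥2 trees
length 3: no string has ≥2 trees
length 5: q or q or q has 2 parse trees

Two derivations of q or q or q:
  Q0 ⇒ Q0 or Q0 ⇒ q or Q0 ⇒ q or Q0 or Q0 ⇒ q or q or Q0 ⇒ q or q or q
  Q0 ⇒ Q0 or Q0 ⇒ Q0 or Q0 or Q0 ⇒ q or Q0 or Q0 ⇒ q or q or Q0 ⇒ q or q or q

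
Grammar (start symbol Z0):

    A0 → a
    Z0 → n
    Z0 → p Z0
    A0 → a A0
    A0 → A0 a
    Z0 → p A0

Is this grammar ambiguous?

Ambiguous

Witness: p a a

Derivation 1: Z0 ⇒ p A0 ⇒ p a A0 ⇒ p a a
Derivation 2: Z0 ⇒ p A0 ⇒ p A0 a ⇒ p a a

Two distinct leftmost derivations for the same string.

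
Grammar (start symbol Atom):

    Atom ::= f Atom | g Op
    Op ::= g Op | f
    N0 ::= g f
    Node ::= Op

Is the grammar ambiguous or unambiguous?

Only Atom, Op are reachable from Atom; ignoring the rest: Each reachable nonterminal has at most one production per leading terminal, and all productions are right-linear; the derivation is determined token-by-token.

Unambiguous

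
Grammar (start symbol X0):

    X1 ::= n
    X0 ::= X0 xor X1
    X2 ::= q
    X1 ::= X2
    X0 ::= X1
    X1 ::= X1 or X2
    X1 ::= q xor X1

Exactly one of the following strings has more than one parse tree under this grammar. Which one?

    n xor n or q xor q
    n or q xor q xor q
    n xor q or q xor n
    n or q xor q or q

n xor n or q xor q: 1 tree
n or q xor q xor q: 2 trees
n xor q or q xor n: 1 tree
n or q xor q or q: 1 tree

n or q xor q xor q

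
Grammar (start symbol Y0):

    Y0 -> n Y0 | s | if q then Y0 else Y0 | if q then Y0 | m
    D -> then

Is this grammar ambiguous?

Witness: if q then if q then m else m

Derivation 1: Y0 ⇒ if q then Y0 else Y0 ⇒ if q then if q then Y0 else Y0 ⇒ if q then if q then m else Y0 ⇒ if q then if q then m else m
Derivation 2: Y0 ⇒ if q then Y0 ⇒ if q then if q then Y0 else Y0 ⇒ if q then if q then m else Y0 ⇒ if q then if q then m else m

Two distinct leftmost derivations for the same string.

Ambiguous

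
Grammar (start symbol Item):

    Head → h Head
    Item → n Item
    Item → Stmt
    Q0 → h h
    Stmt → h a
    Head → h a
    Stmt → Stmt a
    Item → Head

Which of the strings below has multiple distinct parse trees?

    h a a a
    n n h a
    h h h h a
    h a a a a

n n h a

h a a a: 1 tree
n n h a: 2 trees
h h h h a: 1 tree
h a a a a: 1 tree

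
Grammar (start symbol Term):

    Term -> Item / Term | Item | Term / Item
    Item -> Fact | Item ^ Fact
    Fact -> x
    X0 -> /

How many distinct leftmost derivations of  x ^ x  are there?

1

Parse trees for x ^ x:
  [Term [Item [Item [Fact x]] ^ [Fact x]]]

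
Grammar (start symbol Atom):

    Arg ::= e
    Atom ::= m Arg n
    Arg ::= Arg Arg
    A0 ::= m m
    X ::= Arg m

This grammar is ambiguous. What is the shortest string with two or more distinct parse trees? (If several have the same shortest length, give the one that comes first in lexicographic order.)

length 3: no string has ≥2 trees
length 4: no string has ≥2 trees
length 5: m e e e n has 2 parse trees

Two derivations of m e e e n:
  Atom ⇒ m Arg n ⇒ m Arg Arg n ⇒ m e Arg n ⇒ m e Arg Arg n ⇒ m e e Arg n ⇒ m e e e n
  Atom ⇒ m Arg n ⇒ m Arg Arg n ⇒ m Arg Arg Arg n ⇒ m e Arg Arg n ⇒ m e e Arg n ⇒ m e e e n

m e e e n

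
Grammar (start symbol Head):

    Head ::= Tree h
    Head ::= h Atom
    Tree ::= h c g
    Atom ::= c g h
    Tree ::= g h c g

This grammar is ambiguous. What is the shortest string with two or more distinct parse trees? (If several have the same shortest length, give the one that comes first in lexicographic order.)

h c g h

length 4: h c g h has 2 parse trees

Two derivations of h c g h:
  Head ⇒ Tree h ⇒ h c g h
  Head ⇒ h Atom ⇒ h c g h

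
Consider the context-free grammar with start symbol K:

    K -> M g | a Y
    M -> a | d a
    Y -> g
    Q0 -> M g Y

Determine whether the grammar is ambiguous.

Ambiguous

Witness: a g

Derivation 1: K ⇒ M g ⇒ a g
Derivation 2: K ⇒ a Y ⇒ a g

Two distinct leftmost derivations for the same string.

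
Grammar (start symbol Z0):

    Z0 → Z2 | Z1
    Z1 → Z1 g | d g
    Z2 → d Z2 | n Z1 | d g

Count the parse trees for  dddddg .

1

Parse trees for dddddg:
  [Z0 [Z2 d [Z2 d [Z2 d [Z2 d [Z2 d g]]]]]]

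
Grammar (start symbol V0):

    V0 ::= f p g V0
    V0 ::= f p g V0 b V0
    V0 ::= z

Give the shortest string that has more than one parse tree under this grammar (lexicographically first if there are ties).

length 1: no string has ≥2 trees
length 4: no string has ≥2 trees
length 6: no string has ≥2 trees
length 7: no string has ≥2 trees
length 9: f p g f p g z b z has 2 parse trees

Two derivations of f p g f p g z b z:
  V0 ⇒ f p g V0 ⇒ f p g f p g V0 b V0 ⇒ f p g f p g z b V0 ⇒ f p g f p g z b z
  V0 ⇒ f p g V0 b V0 ⇒ f p g f p g V0 b V0 ⇒ f p g f p g z b V0 ⇒ f p g f p g z b z

f p g f p g z b z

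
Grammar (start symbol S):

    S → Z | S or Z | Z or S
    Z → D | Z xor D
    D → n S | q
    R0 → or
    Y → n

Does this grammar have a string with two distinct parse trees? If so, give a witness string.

Ambiguous

Witness: q or q

Derivation 1: S ⇒ S or Z ⇒ Z or Z ⇒ D or Z ⇒ q or Z ⇒ q or D ⇒ q or q
Derivation 2: S ⇒ Z or S ⇒ D or S ⇒ q or S ⇒ q or Z ⇒ q or D ⇒ q or q

Two distinct leftmost derivations for the same string.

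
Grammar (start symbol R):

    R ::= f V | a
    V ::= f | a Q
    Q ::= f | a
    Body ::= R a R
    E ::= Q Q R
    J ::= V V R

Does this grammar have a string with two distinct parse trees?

Only R, V, Q are reachable from R; ignoring the rest: Each reachable nonterminal has at most one production per leading terminal, and all productions are right-linear; the derivation is determined token-by-token.

Unambiguous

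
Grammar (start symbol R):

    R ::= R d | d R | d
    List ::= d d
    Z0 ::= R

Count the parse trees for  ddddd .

16

Parse trees for ddddd (showing first 6 of 16):
  [R [R [R [R [R d] d] d] d] d]
  [R [R [R [R d [R d]] d] d] d]
  [R [R [R d [R [R d] d]] d] d]
  [R [R [R d [R d [R d]]] d] d]
  [R [R d [R [R [R d] d] d]] d]
  [R [R d [R [R d [R d]] d]] d]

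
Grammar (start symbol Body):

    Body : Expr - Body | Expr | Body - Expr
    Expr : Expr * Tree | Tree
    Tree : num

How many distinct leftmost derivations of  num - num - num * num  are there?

Parse trees for num - num - num * num:
  [Body [Expr [Tree num]] - [Body [Expr [Tree num]] - [Body [Expr [Expr [Tree num]] * [Tree num]]]]]
  [Body [Expr [Tree num]] - [Body [Body [Expr [Tree num]]] - [Expr [Expr [Tree num]] * [Tree num]]]]
  [Body [Body [Expr [Tree num]] - [Body [Expr [Tree num]]]] - [Expr [Expr [Tree num]] * [Tree num]]]
  [Body [Body [Body [Expr [Tree num]]] - [Expr [Tree num]]] - [Expr [Expr [Tree num]] * [Tree num]]]

4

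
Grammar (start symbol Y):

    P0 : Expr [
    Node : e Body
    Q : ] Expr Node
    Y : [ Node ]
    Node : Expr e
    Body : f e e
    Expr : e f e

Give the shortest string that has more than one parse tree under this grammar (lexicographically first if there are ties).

[ e f e e ]

length 6: [ e f e e ] has 2 parse trees

Two derivations of [ e f e e ]:
  Y ⇒ [ Node ] ⇒ [ e Body ] ⇒ [ e f e e ]
  Y ⇒ [ Node ] ⇒ [ Expr e ] ⇒ [ e f e e ]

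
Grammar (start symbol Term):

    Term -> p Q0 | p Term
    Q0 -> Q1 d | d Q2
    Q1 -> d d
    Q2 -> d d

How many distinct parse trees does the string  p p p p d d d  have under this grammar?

Parse trees for p p p p d d d:
  [Term p [Term p [Term p [Term p [Q0 [Q1 d d] d]]]]]
  [Term p [Term p [Term p [Term p [Q0 d [Q2 d d]]]]]]

2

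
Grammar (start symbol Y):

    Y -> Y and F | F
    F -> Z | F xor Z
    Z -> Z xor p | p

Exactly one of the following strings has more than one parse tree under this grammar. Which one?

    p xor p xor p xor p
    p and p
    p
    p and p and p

p xor p xor p xor p: 8 trees
p and p: 1 tree
p: 1 tree
p and p and p: 1 tree

p xor p xor p xor p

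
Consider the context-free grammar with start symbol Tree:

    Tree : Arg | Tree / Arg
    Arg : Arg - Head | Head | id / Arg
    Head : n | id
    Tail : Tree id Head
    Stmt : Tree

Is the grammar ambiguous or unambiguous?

Ambiguous

Witness: id / id

Derivation 1: Tree ⇒ Arg ⇒ id / Arg ⇒ id / Head ⇒ id / id
Derivation 2: Tree ⇒ Tree / Arg ⇒ Arg / Arg ⇒ Head / Arg ⇒ id / Arg ⇒ id / Head ⇒ id / id

Two distinct leftmost derivations for the same string.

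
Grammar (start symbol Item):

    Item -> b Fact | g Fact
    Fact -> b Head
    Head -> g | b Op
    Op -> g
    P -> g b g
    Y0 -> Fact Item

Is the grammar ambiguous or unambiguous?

Unambiguous

(P, Y0 are unreachable from Item, so their rules don't affect L(Item).) Each reachable nonterminal has at most one production per leading terminal, and all productions are right-linear; the derivation is determined token-by-token.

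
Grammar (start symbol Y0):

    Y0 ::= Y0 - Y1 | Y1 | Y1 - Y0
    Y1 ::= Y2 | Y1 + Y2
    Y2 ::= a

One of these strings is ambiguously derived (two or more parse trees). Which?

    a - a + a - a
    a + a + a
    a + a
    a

a - a + a - a

a - a + a - a: 4 trees
a + a + a: 1 tree
a + a: 1 tree
a: 1 tree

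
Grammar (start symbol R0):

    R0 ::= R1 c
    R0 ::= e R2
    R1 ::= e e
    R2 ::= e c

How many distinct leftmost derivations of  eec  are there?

2

Parse trees for eec:
  [R0 [R1 e e] c]
  [R0 e [R2 e c]]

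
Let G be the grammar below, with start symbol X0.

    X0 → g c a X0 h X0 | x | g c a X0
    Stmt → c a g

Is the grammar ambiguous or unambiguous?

Witness: g c a g c a x h x

Derivation 1: X0 ⇒ g c a X0 h X0 ⇒ g c a g c a X0 h X0 ⇒ g c a g c a x h X0 ⇒ g c a g c a x h x
Derivation 2: X0 ⇒ g c a X0 ⇒ g c a g c a X0 h X0 ⇒ g c a g c a x h X0 ⇒ g c a g c a x h x

Two distinct leftmost derivations for the same string.

Ambiguous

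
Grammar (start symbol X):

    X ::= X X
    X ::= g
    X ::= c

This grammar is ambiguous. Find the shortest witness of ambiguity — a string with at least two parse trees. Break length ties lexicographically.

c c c

length 1: no string has ≥2 trees
length 2: no string has ≥2 trees
length 3: c c c has 2 parse trees

Two derivations of c c c:
  X ⇒ X X ⇒ X X X ⇒ c X X ⇒ c c X ⇒ c c c
  X ⇒ X X ⇒ c X ⇒ c X X ⇒ c c X ⇒ c c c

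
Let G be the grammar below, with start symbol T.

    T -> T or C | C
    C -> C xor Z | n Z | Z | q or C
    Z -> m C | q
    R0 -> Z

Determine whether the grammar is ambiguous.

Ambiguous

Witness: q or q

Derivation 1: T ⇒ T or C ⇒ C or C ⇒ Z or C ⇒ q or C ⇒ q or Z ⇒ q or q
Derivation 2: T ⇒ C ⇒ q or C ⇒ q or Z ⇒ q or q

Two distinct leftmost derivations for the same string.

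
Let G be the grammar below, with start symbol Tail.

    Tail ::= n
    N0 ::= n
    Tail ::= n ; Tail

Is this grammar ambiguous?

(N0 is unreachable from Tail, so its rules don't affect L(Tail).) Right-recursive list with a separator: after each atom, whether the separator follows determines the rule. One parse per string.

Unambiguous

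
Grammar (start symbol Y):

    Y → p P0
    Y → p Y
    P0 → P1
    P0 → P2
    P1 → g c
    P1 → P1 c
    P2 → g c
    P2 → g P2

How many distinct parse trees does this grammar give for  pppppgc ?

Parse trees for pppppgc:
  [Y p [Y p [Y p [Y p [Y p [P0 [P1 g c]]]]]]]
  [Y p [Y p [Y p [Y p [Y p [P0 [P2 g c]]]]]]]

2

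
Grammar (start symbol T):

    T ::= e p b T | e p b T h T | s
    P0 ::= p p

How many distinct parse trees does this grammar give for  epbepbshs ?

Parse trees for epbepbshs:
  [T e p b [T e p b [T s] h [T s]]]
  [T e p b [T e p b [T s]] h [T s]]

2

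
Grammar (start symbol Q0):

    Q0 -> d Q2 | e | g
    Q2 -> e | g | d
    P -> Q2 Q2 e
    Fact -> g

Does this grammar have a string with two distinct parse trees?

Unambiguous

Only Q0, Q2 are reachable from Q0; ignoring the rest: The reachable rules are right-linear with at most one rule per (nonterminal, next-terminal) pair. Each input token forces the next rule, so parsing is deterministic.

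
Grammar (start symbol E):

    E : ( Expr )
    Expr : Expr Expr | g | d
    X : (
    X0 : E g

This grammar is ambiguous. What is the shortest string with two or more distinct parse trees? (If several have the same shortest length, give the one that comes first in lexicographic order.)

( d d d )

length 3: no string has ≥2 trees
length 4: no string has ≥2 trees
length 5: ( d d d ) has 2 parse trees

Two derivations of ( d d d ):
  E ⇒ ( Expr ) ⇒ ( Expr Expr ) ⇒ ( Expr Expr Expr ) ⇒ ( d Expr Expr ) ⇒ ( d d Expr ) ⇒ ( d d d )
  E ⇒ ( Expr ) ⇒ ( Expr Expr ) ⇒ ( d Expr ) ⇒ ( d Expr Expr ) ⇒ ( d d Expr ) ⇒ ( d d d )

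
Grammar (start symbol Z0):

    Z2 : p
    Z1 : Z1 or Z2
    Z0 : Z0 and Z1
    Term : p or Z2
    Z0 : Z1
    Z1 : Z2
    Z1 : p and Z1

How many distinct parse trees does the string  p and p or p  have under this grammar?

Parse trees for p and p or p:
  [Z0 [Z0 [Z1 [Z2 p]]] and [Z1 [Z1 [Z2 p]] or [Z2 p]]]
  [Z0 [Z1 [Z1 p and [Z1 [Z2 p]]] or [Z2 p]]]
  [Z0 [Z1 p and [Z1 [Z1 [Z2 p]] or [Z2 p]]]]

3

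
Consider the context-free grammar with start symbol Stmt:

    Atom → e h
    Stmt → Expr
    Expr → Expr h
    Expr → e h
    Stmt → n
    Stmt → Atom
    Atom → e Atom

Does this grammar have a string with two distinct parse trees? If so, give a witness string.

Ambiguous

Witness: e h

Derivation 1: Stmt ⇒ Expr ⇒ e h
Derivation 2: Stmt ⇒ Atom ⇒ e h

Two distinct leftmost derivations for the same string.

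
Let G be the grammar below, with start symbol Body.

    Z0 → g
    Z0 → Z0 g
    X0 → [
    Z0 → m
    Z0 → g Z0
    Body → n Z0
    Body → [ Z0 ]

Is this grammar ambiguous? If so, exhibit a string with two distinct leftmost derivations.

Witness: n g g

Derivation 1: Body ⇒ n Z0 ⇒ n Z0 g ⇒ n g g
Derivation 2: Body ⇒ n Z0 ⇒ n g Z0 ⇒ n g g

Two distinct leftmost derivations for the same string.

Ambiguous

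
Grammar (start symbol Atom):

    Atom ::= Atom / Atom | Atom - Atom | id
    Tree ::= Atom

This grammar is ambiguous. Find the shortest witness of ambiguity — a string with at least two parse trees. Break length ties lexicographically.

length 1: no string has ≥2 trees
length 3: no string has ≥2 trees
length 5: id - id - id has 2 parse trees

Two derivations of id - id - id:
  Atom ⇒ Atom - Atom ⇒ Atom - Atom - Atom ⇒ id - Atom - Atom ⇒ id - id - Atom ⇒ id - id - id
  Atom ⇒ Atom - Atom ⇒ id - Atom ⇒ id - Atom - Atom ⇒ id - id - Atom ⇒ id - id - id

id - id - id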